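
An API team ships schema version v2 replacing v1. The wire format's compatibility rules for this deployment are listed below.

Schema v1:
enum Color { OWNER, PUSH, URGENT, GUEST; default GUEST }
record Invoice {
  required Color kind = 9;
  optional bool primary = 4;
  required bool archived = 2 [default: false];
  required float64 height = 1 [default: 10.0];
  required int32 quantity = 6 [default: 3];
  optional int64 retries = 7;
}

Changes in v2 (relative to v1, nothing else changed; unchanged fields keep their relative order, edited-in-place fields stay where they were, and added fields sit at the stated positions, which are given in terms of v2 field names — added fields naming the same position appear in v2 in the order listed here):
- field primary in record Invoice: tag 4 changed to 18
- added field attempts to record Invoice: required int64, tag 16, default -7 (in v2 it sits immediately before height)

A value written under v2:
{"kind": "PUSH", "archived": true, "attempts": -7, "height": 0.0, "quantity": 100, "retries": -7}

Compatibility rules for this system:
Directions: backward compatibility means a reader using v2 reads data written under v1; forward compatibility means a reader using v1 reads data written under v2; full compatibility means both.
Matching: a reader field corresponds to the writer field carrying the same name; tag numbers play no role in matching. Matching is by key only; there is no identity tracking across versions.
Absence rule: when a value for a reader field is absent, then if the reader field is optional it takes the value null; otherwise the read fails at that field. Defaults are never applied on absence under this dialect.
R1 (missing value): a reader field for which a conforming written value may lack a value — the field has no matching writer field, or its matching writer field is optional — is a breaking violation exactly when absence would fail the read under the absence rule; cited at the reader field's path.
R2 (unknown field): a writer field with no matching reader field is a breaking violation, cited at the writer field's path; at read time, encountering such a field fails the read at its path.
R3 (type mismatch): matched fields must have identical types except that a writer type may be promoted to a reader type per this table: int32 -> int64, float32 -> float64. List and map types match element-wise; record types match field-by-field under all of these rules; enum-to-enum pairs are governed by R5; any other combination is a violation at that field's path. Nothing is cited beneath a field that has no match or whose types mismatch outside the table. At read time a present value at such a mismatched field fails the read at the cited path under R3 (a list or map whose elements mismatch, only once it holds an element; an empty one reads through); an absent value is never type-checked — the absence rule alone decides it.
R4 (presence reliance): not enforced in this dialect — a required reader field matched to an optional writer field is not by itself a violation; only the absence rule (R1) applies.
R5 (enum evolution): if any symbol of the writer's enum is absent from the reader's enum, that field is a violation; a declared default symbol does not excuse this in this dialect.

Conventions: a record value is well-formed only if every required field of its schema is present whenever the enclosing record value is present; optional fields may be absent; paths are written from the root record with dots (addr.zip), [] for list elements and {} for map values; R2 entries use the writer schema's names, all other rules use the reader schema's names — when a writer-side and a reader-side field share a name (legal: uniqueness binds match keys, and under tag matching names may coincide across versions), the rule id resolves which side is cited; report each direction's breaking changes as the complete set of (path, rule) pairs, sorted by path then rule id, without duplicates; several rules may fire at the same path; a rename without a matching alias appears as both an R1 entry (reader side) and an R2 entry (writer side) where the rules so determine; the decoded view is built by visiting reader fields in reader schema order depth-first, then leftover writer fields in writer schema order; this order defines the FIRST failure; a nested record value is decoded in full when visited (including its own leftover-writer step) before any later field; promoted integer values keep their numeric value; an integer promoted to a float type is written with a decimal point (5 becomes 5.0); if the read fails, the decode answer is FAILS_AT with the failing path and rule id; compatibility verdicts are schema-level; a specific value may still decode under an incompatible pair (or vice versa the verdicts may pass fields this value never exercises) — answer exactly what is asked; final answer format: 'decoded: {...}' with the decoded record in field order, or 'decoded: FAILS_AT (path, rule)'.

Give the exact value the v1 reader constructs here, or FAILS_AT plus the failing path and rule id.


the writer's type comes first in each Invoice pair
migrating the Invoice value to v1:
  kind := "PUSH"
  primary := null (missing; optional => null)
  archived := true
  height := 0.0
  quantity := 100
  retries := -7
  read fails at attempts under R2 (unknown field)
  => FAILS_AT (attempts, R2)
the rest of the Invoice diff is inert for this question:
  field primary in record Invoice: tag 4 changed to 18 -> no rule fires on it and the decoded Invoice view is identical with or without it

decoded: FAILS_AT (attempts, R2)


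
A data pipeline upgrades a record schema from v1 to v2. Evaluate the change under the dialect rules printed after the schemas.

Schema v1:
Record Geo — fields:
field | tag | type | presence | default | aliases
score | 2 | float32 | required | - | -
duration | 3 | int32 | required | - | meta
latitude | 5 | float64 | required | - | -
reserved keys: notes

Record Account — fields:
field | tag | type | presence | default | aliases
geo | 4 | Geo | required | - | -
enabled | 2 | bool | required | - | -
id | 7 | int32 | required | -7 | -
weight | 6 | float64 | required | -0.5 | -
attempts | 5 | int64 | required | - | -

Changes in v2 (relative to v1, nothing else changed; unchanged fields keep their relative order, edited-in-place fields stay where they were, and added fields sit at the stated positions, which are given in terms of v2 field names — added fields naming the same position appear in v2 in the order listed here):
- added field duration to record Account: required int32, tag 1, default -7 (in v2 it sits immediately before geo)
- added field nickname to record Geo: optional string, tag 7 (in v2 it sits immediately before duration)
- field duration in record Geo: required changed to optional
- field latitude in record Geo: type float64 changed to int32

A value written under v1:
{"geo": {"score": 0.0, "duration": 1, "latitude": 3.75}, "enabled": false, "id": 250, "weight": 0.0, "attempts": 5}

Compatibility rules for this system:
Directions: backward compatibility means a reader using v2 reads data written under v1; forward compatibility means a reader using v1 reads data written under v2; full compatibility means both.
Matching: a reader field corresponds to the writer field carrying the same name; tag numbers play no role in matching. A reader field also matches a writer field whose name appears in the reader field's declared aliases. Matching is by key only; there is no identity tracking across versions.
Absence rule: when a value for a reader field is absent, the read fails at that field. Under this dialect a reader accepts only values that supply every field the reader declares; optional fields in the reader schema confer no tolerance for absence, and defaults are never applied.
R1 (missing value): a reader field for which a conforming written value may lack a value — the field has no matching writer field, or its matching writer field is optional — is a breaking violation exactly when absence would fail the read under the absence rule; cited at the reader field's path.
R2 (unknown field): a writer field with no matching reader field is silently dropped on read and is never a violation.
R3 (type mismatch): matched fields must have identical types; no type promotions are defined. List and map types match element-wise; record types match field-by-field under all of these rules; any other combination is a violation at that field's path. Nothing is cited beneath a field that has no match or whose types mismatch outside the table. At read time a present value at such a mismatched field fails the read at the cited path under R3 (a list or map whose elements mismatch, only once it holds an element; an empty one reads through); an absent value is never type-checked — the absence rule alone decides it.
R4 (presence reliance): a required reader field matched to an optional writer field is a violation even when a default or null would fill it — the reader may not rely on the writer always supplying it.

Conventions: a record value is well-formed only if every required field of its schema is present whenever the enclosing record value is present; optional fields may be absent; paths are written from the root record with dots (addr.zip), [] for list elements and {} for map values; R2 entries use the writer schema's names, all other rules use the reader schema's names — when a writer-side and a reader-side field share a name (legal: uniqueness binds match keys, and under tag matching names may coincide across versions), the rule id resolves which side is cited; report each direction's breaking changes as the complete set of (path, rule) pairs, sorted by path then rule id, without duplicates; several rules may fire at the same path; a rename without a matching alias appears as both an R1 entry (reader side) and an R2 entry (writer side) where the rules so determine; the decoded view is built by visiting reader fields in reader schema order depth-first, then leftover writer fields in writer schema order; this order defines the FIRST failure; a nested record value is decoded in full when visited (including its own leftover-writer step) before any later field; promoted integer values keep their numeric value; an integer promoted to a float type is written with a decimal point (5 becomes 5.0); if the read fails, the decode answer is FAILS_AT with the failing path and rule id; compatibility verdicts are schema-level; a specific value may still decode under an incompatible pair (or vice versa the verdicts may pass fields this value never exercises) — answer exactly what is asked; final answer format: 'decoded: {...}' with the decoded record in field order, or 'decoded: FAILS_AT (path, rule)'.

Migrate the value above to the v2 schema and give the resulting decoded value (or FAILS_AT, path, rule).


the writer's type comes first in each Account pair
decode walk for Account under reader schema v2:
  read fails at duration under R1 (no fill)
  => FAILS_AT (duration, R1)
checking off the Account differences that do not matter here:
  added field nickname to record Geo: optional string, tag 7 (in v2 it sits immediately before duration) -> matters for Account compatibility verdicts, not for this value's decode
  field latitude in record Geo: type float64 changed to int32 -> matters for Account compatibility verdicts, not for this value's decode

decoded: FAILS_AT (duration, R1)


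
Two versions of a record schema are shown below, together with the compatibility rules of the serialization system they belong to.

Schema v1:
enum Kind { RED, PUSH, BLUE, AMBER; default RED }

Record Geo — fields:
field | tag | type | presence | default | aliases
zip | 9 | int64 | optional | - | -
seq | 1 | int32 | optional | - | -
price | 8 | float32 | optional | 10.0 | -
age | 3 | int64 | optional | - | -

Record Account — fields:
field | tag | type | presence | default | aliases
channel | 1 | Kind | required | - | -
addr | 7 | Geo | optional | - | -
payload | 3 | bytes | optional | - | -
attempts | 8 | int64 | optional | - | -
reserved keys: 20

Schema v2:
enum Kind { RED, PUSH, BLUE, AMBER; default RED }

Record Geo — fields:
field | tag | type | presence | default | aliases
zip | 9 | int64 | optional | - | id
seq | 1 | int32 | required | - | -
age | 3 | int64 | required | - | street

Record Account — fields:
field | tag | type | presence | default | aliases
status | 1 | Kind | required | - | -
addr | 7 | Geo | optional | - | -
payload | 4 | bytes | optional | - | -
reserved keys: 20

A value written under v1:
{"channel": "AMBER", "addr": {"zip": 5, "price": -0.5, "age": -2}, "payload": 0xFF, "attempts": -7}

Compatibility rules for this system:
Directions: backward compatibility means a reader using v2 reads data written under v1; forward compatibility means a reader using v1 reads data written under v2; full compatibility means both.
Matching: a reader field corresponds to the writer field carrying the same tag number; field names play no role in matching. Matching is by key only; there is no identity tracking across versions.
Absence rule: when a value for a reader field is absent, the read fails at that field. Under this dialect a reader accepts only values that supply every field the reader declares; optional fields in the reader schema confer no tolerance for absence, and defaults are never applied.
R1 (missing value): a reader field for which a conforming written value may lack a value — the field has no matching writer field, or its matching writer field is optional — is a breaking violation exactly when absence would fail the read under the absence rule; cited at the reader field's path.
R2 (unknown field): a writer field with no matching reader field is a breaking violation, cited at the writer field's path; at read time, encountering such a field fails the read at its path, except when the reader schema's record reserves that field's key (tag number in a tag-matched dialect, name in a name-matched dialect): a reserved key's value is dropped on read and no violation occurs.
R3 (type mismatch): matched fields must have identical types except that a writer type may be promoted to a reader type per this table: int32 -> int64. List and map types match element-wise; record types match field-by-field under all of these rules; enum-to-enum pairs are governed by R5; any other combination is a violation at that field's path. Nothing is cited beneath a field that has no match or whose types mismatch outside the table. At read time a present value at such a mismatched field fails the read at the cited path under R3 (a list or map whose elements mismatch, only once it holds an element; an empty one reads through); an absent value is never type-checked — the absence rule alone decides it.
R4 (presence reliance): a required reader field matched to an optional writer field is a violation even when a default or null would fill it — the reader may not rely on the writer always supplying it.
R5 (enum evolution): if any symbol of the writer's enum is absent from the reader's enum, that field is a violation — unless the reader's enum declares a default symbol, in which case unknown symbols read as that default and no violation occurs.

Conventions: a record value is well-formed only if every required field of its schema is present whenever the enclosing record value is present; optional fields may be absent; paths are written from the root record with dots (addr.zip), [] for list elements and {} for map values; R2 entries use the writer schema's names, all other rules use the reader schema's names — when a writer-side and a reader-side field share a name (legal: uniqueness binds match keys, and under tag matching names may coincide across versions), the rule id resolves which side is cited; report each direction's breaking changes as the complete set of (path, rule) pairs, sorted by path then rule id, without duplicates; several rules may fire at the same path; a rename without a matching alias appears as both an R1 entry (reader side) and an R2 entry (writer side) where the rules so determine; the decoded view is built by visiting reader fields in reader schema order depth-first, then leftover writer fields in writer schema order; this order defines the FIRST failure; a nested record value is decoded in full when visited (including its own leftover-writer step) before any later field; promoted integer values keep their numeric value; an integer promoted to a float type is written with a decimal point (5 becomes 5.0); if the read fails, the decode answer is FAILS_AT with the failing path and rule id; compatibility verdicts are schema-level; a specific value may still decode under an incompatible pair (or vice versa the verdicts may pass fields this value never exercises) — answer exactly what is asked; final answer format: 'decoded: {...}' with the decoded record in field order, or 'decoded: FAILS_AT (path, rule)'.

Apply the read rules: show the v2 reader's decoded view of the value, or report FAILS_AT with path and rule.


decoded: FAILS_AT (addr.seq, R1)

each type pair in Account: writer, then reader
decode (reader v2):
  status := "AMBER" (from writer channel)
  addr.zip := 5
  read fails at addr.seq under R1 (no fill)
  => FAILS_AT (addr.seq, R1)
diffs on Account not affecting the asked answer:
  removed field price from record Geo -> shifts the Account verdicts, not this decode
  renamed field channel to status in record Account -> inert under this dialect — no rule fires on Account and the result does not move
  field payload in record Account: tag 3 changed to 4 -> shifts the Account verdicts, not this decode
  field age in record Geo: optional changed to required -> shifts the Account verdicts, not this decode
  removed field attempts from record Account -> shifts the Account verdicts, not this decode


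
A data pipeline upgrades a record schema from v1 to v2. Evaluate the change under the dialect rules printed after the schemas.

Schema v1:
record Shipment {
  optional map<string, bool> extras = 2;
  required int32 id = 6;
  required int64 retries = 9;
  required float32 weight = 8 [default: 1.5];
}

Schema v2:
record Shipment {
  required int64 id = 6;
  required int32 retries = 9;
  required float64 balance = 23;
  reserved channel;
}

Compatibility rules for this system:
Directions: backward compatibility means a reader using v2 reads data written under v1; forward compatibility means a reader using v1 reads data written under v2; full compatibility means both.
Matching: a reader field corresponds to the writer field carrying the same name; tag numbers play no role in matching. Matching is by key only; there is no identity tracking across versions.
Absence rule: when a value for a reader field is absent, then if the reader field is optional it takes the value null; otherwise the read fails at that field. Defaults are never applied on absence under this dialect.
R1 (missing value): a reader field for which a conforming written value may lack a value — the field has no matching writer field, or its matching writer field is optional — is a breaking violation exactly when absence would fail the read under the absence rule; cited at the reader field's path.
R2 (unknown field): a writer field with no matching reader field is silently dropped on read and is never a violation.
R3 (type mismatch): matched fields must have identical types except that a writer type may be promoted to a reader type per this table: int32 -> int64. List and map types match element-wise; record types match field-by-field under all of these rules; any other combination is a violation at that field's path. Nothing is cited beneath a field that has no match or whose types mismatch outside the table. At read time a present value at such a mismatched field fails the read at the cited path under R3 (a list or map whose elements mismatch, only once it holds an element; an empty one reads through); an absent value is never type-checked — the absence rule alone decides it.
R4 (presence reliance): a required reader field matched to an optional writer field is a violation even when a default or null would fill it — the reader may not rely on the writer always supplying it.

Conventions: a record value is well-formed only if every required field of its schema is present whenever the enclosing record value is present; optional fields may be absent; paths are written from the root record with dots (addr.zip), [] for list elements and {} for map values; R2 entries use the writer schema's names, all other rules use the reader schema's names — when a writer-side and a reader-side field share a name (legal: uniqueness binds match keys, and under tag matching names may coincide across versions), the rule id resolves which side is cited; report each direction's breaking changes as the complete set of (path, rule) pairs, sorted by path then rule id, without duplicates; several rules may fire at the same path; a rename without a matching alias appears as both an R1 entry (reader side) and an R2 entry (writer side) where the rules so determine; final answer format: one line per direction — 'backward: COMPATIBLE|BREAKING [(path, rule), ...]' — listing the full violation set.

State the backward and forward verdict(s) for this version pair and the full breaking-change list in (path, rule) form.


backward: BREAKING [(balance, R1), (retries, R3)]; forward: BREAKING [(id, R3), (weight, R1)]

in Shipment below, arrows point writer -> reader
backward on Shipment — v2 reading data written by v1:
  writer required, int32 -> int64: reader id maps from writer id
  writer required, int64 -> int32: reader retries maps from writer retries
  balance: no writer match
  writer extras: unknown to reader
  writer weight: unknown to reader
  R1 fires at balance
  R3 fires at retries
  => backward: BREAKING (2)
forward on Shipment — v1 reading data written by v2:
  extras: no writer match
  writer required, int64 -> int32: reader id maps from writer id
  writer required, int32 -> int64: reader retries maps from writer retries
  weight: no writer match
  writer balance: unknown to reader
  R3 fires at id
  R1 fires at weight
  => forward: BREAKING (2)


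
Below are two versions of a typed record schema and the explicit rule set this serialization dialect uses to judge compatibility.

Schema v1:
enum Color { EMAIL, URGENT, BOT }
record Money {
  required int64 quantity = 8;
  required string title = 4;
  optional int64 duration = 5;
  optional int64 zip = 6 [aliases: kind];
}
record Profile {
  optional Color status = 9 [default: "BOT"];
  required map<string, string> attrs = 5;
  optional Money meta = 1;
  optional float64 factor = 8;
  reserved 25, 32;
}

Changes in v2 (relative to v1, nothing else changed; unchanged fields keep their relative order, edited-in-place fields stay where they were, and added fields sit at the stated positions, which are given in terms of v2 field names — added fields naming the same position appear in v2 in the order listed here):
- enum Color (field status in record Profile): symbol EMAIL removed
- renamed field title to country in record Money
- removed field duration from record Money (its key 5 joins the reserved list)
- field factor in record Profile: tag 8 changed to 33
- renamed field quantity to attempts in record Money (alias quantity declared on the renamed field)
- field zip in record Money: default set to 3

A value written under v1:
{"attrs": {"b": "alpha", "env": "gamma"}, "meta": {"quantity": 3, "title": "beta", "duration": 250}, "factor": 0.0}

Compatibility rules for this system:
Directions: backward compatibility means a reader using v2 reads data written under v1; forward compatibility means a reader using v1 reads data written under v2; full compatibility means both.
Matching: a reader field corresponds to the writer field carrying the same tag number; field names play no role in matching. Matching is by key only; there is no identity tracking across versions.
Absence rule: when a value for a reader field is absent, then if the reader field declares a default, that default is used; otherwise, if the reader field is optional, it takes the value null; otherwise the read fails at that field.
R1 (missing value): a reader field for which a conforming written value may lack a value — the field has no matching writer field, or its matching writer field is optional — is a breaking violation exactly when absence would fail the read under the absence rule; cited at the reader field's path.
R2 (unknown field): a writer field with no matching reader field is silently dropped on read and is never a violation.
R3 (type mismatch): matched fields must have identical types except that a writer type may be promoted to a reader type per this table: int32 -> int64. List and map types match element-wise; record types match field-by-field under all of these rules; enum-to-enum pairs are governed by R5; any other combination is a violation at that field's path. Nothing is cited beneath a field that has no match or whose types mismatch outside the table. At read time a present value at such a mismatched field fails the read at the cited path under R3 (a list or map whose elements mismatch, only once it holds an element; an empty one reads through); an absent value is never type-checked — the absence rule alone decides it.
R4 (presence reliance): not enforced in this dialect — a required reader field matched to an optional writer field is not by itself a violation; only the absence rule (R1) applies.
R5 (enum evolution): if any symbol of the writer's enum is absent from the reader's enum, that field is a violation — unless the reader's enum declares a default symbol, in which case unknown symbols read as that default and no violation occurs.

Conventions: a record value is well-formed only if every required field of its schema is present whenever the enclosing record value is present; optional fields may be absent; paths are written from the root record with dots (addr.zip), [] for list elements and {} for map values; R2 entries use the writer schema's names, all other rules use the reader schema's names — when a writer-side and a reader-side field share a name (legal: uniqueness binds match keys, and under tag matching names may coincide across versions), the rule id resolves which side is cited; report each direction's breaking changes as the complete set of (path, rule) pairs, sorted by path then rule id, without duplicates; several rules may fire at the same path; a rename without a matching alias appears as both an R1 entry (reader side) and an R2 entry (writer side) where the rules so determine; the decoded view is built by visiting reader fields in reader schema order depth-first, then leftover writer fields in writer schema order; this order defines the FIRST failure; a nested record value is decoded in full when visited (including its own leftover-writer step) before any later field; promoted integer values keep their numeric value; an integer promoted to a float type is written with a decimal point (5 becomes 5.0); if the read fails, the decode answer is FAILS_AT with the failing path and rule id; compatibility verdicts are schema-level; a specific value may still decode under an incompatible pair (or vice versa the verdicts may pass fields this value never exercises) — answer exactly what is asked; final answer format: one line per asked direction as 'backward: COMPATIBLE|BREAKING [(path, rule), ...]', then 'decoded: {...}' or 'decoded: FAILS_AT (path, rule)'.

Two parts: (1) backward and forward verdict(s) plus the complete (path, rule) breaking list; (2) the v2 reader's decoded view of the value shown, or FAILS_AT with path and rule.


arrows below run writer -> reader for Profile
backward on Profile — v2 reading data written by v1:
  Color -> Color, writer optional: status aligns to status
  map<string, string> -> map<string, string>, writer required: attrs aligns to attrs
  Money -> Money, writer optional: meta aligns to meta
  factor: no writer-side match
  writer factor: unknown to reader
  int64 -> int64, writer required: meta.attempts aligns to meta.quantity
  string -> string, writer required: meta.country aligns to meta.title
  int64 -> int64, writer optional: meta.zip aligns to meta.zip
  writer meta.duration: unknown to reader
  R5 fires at status
  => backward verdict for Profile: BREAKING, 1 violation(s)
forward on Profile — v1 reading data written by v2:
  Color -> Color, writer optional: status aligns to status
  map<string, string> -> map<string, string>, writer required: attrs aligns to attrs
  Money -> Money, writer optional: meta aligns to meta
  factor: no writer-side match
  writer factor: unknown to reader
  int64 -> int64, writer required: meta.quantity aligns to meta.attempts
  string -> string, writer required: meta.title aligns to meta.country
  meta.duration: no writer-side match
  int64 -> int64, writer optional: meta.zip aligns to meta.zip
  nothing fires on Profile: forward is COMPATIBLE
decode walk for Profile under reader schema v2:
  status := "BOT" (absent -> default)
  attrs := {"b": "alpha", "env": "gamma"}
  meta.attempts := 3 (from writer quantity)
  meta.country := "beta" (from writer title)
  meta.zip := 3 (absent -> default)
  writer meta.duration: unknown -> dropped
  factor := null (absent, optional -> null)
  writer factor: unknown -> dropped
  => decoded: {"status": "BOT", "attrs": {"b": "alpha", "env": "gamma"}, "meta": {"attempts": 3, "country": "beta", "zip": 3}, "factor": null}

backward: BREAKING [(status, R5)]; forward: COMPATIBLE []; decoded: {"status": "BOT", "attrs": {"b": "alpha", "env": "gamma"}, "meta": {"attempts": 3, "country": "beta", "zip": 3}, "factor": null}


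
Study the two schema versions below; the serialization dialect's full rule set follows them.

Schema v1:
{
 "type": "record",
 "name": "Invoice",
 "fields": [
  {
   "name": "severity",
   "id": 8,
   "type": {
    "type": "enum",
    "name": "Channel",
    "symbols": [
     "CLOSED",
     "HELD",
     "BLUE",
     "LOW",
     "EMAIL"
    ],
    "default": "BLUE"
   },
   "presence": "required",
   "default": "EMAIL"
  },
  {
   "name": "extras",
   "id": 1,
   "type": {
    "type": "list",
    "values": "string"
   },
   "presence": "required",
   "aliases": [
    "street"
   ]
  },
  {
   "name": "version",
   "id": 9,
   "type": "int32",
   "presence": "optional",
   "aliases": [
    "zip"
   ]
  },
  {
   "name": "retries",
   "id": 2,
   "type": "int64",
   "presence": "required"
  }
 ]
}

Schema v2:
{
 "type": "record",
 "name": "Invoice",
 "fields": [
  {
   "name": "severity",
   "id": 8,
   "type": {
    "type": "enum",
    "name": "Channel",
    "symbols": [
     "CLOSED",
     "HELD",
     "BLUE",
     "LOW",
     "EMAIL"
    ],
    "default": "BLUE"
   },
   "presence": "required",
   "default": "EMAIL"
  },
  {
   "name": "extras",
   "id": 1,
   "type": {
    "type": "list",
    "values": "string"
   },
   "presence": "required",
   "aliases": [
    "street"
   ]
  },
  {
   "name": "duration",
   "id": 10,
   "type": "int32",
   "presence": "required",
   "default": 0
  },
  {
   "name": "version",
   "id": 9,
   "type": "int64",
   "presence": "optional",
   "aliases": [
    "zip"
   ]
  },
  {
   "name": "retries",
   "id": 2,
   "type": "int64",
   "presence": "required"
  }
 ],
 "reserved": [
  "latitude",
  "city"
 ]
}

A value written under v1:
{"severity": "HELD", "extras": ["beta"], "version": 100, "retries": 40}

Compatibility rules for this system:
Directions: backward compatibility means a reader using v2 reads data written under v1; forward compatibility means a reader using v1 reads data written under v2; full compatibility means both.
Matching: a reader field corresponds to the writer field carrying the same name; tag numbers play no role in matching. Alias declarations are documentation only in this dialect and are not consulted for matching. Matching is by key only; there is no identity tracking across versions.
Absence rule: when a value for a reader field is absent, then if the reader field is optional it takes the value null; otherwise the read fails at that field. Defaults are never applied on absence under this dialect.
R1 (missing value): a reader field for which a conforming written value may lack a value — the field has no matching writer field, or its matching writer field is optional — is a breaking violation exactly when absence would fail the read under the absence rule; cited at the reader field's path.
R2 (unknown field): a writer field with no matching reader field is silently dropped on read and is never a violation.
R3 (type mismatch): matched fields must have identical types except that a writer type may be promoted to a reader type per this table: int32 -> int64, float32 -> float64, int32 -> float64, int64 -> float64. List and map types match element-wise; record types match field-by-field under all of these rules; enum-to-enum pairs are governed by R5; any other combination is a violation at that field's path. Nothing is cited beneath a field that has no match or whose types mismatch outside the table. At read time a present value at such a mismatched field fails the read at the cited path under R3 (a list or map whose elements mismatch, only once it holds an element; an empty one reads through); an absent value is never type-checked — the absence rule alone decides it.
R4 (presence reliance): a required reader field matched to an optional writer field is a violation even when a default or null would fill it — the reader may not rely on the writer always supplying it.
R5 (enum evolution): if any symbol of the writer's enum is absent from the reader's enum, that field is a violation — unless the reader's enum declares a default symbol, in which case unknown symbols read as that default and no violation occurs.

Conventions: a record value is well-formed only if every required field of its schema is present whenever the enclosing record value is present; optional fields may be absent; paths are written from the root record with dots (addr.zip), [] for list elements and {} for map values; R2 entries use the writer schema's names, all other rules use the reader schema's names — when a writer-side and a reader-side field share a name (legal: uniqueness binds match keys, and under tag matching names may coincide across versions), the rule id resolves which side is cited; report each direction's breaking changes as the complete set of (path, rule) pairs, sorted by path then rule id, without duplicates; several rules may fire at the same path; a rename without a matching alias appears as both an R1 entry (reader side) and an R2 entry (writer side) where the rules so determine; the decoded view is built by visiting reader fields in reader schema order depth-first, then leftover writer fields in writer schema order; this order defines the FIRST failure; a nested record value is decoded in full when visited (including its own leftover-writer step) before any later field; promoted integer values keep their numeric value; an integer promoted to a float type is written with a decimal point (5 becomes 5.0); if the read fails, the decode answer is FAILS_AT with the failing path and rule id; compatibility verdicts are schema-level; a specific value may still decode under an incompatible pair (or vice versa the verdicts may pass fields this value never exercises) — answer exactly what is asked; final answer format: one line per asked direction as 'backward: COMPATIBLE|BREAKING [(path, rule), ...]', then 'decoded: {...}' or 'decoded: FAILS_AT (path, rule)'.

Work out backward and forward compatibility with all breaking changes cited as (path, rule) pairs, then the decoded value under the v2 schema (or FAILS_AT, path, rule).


backward: BREAKING [(duration, R1)]; forward: BREAKING [(version, R3)]; decoded: FAILS_AT (duration, R1)

each type pair in Invoice: writer, then reader
backward on Invoice — v2 reading data written by v1:
  writer required, Channel -> Channel: reader severity maps from writer severity
  writer required, list<string> -> list<string>: reader extras maps from writer extras
  no writer field matches reader duration
  writer optional, int32 -> int64: reader version maps from writer version
  writer required, int64 -> int64: reader retries maps from writer retries
  breaking: (duration, R1)
  => backward verdict for Invoice: BREAKING, 1 violation(s)
forward on Invoice — v1 reading data written by v2:
  writer required, Channel -> Channel: reader severity maps from writer severity
  writer required, list<string> -> list<string>: reader extras maps from writer extras
  writer optional, int64 -> int32: reader version maps from writer version
  writer required, int64 -> int64: reader retries maps from writer retries
  writer duration: unknown to reader
  breaking: (version, R3)
  => forward verdict for Invoice: BREAKING, 1 violation(s)
decode (reader v2):
  severity := "HELD"
  extras := ["beta"]
  read fails at duration under R1 (no fill)
  => FAILS_AT (duration, R1)


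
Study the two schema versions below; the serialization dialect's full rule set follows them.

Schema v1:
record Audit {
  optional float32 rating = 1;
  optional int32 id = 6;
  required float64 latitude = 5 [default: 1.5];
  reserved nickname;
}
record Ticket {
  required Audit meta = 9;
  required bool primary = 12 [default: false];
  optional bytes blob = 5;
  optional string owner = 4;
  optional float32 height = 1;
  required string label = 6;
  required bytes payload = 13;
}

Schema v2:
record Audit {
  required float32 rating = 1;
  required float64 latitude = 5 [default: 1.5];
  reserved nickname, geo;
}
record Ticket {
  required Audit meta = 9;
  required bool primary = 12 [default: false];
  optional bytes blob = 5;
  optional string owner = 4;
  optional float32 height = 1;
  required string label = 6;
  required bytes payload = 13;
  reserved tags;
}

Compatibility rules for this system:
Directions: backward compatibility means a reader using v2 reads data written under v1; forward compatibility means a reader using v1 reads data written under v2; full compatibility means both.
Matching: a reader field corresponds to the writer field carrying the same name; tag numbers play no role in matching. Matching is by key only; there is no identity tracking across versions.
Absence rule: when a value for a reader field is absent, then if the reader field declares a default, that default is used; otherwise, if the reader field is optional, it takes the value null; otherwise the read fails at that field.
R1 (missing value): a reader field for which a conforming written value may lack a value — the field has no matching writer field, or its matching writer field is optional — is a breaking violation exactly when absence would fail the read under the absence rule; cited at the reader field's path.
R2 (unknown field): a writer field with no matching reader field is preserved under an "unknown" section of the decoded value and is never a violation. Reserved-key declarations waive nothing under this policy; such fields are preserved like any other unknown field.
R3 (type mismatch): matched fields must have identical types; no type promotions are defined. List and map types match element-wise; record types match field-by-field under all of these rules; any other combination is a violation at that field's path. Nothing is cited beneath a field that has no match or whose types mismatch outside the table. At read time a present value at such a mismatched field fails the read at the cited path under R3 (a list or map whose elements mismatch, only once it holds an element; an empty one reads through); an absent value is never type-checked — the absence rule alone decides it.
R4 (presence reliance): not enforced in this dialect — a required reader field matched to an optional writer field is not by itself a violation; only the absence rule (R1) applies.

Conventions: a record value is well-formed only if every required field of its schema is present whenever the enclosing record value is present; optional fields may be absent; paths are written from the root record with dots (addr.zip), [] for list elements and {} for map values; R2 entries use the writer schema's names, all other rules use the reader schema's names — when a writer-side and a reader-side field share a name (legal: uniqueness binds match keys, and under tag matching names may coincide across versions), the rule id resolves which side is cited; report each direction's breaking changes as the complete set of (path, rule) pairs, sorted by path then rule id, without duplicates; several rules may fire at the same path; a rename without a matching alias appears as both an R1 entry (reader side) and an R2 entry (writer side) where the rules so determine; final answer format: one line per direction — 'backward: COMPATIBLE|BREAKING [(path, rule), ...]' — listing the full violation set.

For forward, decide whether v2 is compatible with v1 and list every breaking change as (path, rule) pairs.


forward: COMPATIBLE []

the writer's type comes first in each Ticket pair
forward for Ticket (reader v1, writer v2):
  meta: paired with writer meta (Audit -> Audit; writer required)
  primary: paired with writer primary (bool -> bool; writer required)
  blob: paired with writer blob (bytes -> bytes; writer optional)
  owner: paired with writer owner (string -> string; writer optional)
  height: paired with writer height (float32 -> float32; writer optional)
  label: paired with writer label (string -> string; writer required)
  payload: paired with writer payload (bytes -> bytes; writer required)
  meta.rating: paired with writer meta.rating (float32 -> float32; writer required)
  meta.id: no writer match
  meta.latitude: paired with writer meta.latitude (float64 -> float64; writer required)
  => forward verdict for Ticket: COMPATIBLE, no violations
remaining Ticket differences; none change what is asked:
  removed field id from record Audit -> triggers nothing under Ticket's printed rules — same verdict
  field rating in record Audit: optional changed to required -> matters only for Ticket's backward compatibility — outside the asked direction
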